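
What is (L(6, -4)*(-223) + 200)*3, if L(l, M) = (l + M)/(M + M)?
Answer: 3069/4 ≈ 767.25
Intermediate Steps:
L(l, M) = (M + l)/(2*M) (L(l, M) = (M + l)/((2*M)) = (M + l)*(1/(2*M)) = (M + l)/(2*M))
(L(6, -4)*(-223) + 200)*3 = (((½)*(-4 + 6)/(-4))*(-223) + 200)*3 = (((½)*(-¼)*2)*(-223) + 200)*3 = (-¼*(-223) + 200)*3 = (223/4 + 200)*3 = (1023/4)*3 = 3069/4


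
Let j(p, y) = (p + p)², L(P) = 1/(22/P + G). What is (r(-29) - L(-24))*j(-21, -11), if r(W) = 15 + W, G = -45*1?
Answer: -13586328/551 ≈ -24658.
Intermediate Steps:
G = -45
L(P) = 1/(-45 + 22/P) (L(P) = 1/(22/P - 45) = 1/(-45 + 22/P))
j(p, y) = 4*p² (j(p, y) = (2*p)² = 4*p²)
(r(-29) - L(-24))*j(-21, -11) = ((15 - 29) - (-1)*(-24)/(-22 + 45*(-24)))*(4*(-21)²) = (-14 - (-1)*(-24)/(-22 - 1080))*(4*441) = (-14 - (-1)*(-24)/(-1102))*1764 = (-14 - (-1)*(-24)*(-1)/1102)*1764 = (-14 - 1*(-12/551))*1764 = (-14 + 12/551)*1764 = -7702/551*1764 = -13586328/551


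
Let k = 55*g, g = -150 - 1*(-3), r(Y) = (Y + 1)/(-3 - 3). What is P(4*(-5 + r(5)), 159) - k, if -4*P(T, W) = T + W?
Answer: 32205/4 ≈ 8051.3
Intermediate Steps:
r(Y) = -⅙ - Y/6 (r(Y) = (1 + Y)/(-6) = (1 + Y)*(-⅙) = -⅙ - Y/6)
g = -147 (g = -150 + 3 = -147)
k = -8085 (k = 55*(-147) = -8085)
P(T, W) = -T/4 - W/4 (P(T, W) = -(T + W)/4 = -T/4 - W/4)
P(4*(-5 + r(5)), 159) - k = (-(-5 + (-⅙ - ⅙*5)) - ¼*159) - 1*(-8085) = (-(-5 + (-⅙ - ⅚)) - 159/4) + 8085 = (-(-5 - 1) - 159/4) + 8085 = (-(-6) - 159/4) + 8085 = (-¼*(-24) - 159/4) + 8085 = (6 - 159/4) + 8085 = -135/4 + 8085 = 32205/4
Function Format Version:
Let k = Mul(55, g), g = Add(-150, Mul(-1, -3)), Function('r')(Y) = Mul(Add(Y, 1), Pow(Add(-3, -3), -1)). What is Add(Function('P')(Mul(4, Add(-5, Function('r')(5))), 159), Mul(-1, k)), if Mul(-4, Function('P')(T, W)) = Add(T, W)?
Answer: Rational(32205, 4) ≈ 8051.3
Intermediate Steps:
Function('r')(Y) = Add(Rational(-1, 6), Mul(Rational(-1, 6), Y)) (Function('r')(Y) = Mul(Add(1, Y), Pow(-6, -1)) = Mul(Add(1, Y), Rational(-1, 6)) = Add(Rational(-1, 6), Mul(Rational(-1, 6), Y)))
g = -147 (g = Add(-150, 3) = -147)
k = -8085 (k = Mul(55, -147) = -8085)
Function('P')(T, W) = Add(Mul(Rational(-1, 4), T), Mul(Rational(-1, 4), W)) (Function('P')(T, W) = Mul(Rational(-1, 4), Add(T, W)) = Add(Mul(Rational(-1, 4), T), Mul(Rational(-1, 4), W)))
Add(Function('P')(Mul(4, Add(-5, Function('r')(5))), 159), Mul(-1, k)) = Add(Add(Mul(Rational(-1, 4), Mul(4, Add(-5, Add(Rational(-1, 6), Mul(Rational(-1, 6), 5))))), Mul(Rational(-1, 4), 159)), Mul(-1, -8085)) = Add(Add(Mul(Rational(-1, 4), Mul(4, Add(-5, Add(Rational(-1, 6), Rational(-5, 6))))), Rational(-159, 4)), 8085) = Add(Add(Mul(Rational(-1, 4), Mul(4, Add(-5, -1))), Rational(-159, 4)), 8085) = Add(Add(Mul(Rational(-1, 4), Mul(4, -6)), Rational(-159, 4)), 8085) = Add(Add(Mul(Rational(-1, 4), -24), Rational(-159, 4)), 8085) = Add(Add(6, Rational(-159, 4)), 8085) = Add(Rational(-135, 4), 8085) = Rational(32205, 4)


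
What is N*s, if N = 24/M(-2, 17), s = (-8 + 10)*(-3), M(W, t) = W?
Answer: 72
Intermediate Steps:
s = -6 (s = 2*(-3) = -6)
N = -12 (N = 24/(-2) = 24*(-1/2) = -12)
N*s = -12*(-6) = 72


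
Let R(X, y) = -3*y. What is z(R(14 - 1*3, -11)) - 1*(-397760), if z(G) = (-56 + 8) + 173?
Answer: 397885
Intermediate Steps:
z(G) = 125 (z(G) = -48 + 173 = 125)
z(R(14 - 1*3, -11)) - 1*(-397760) = 125 - 1*(-397760) = 125 + 397760 = 397885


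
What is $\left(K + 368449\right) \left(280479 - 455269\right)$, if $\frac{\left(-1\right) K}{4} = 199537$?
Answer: $75107088210$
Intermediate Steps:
$K = -798148$ ($K = \left(-4\right) 199537 = -798148$)
$\left(K + 368449\right) \left(280479 - 455269\right) = \left(-798148 + 368449\right) \left(280479 - 455269\right) = \left(-429699\right) \left(-174790\right) = 75107088210$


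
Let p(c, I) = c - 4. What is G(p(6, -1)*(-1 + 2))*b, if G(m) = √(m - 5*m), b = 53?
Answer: 106*I*√2 ≈ 149.91*I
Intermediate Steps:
p(c, I) = -4 + c
G(m) = 2*√(-m) (G(m) = √(-4*m) = 2*√(-m))
G(p(6, -1)*(-1 + 2))*b = (2*√(-(-4 + 6)*(-1 + 2)))*53 = (2*√(-2))*53 = (2*(I*√2))*53 = (2*I*√2)*53 = 106*I*√2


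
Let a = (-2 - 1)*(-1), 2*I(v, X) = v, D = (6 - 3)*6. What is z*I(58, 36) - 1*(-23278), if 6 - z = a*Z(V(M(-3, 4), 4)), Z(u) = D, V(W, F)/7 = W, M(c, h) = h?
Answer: 21886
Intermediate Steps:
D = 18 (D = 3*6 = 18)
V(W, F) = 7*W
I(v, X) = v/2
Z(u) = 18
a = 3 (a = -3*(-1) = 3)
z = -48 (z = 6 - 3*18 = 6 - 1*54 = 6 - 54 = -48)
z*I(58, 36) - 1*(-23278) = -24*58 - 1*(-23278) = -48*29 + 23278 = -1392 + 23278 = 21886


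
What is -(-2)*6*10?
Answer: 120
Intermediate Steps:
-(-2)*6*10 = -1*(-12)*10 = 12*10 = 120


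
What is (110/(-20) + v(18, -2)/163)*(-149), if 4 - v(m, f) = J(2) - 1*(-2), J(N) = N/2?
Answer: 266859/326 ≈ 818.59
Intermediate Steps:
J(N) = N/2 (J(N) = N*(1/2) = N/2)
v(m, f) = 1 (v(m, f) = 4 - ((1/2)*2 - 1*(-2)) = 4 - (1 + 2) = 4 - 1*3 = 4 - 3 = 1)
(110/(-20) + v(18, -2)/163)*(-149) = (110/(-20) + 1/163)*(-149) = (110*(-1/20) + 1*(1/163))*(-149) = (-11/2 + 1/163)*(-149) = -1791/326*(-149) = 266859/326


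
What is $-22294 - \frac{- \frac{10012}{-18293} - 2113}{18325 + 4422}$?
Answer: $- \frac{9276737114977}{416110871} \approx -22294.0$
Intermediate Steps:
$-22294 - \frac{- \frac{10012}{-18293} - 2113}{18325 + 4422} = -22294 - \frac{\left(-10012\right) \left(- \frac{1}{18293}\right) - 2113}{22747} = -22294 - \left(\frac{10012}{18293} - 2113\right) \frac{1}{22747} = -22294 - \left(- \frac{38643097}{18293}\right) \frac{1}{22747} = -22294 - - \frac{38643097}{416110871} = -22294 + \frac{38643097}{416110871} = - \frac{9276737114977}{416110871}$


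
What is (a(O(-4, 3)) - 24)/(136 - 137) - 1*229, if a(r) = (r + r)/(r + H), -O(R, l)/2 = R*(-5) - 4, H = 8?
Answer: -623/3 ≈ -207.67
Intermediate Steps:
O(R, l) = 8 + 10*R (O(R, l) = -2*(R*(-5) - 4) = -2*(-5*R - 4) = -2*(-4 - 5*R) = 8 + 10*R)
a(r) = 2*r/(8 + r) (a(r) = (r + r)/(r + 8) = (2*r)/(8 + r) = 2*r/(8 + r))
(a(O(-4, 3)) - 24)/(136 - 137) - 1*229 = (2*(8 + 10*(-4))/(8 + (8 + 10*(-4))) - 24)/(136 - 137) - 1*229 = (2*(8 - 40)/(8 + (8 - 40)) - 24)/(-1) - 229 = (2*(-32)/(8 - 32) - 24)*(-1) - 229 = (2*(-32)/(-24) - 24)*(-1) - 229 = (2*(-32)*(-1/24) - 24)*(-1) - 229 = (8/3 - 24)*(-1) - 229 = -64/3*(-1) - 229 = 64/3 - 229 = -623/3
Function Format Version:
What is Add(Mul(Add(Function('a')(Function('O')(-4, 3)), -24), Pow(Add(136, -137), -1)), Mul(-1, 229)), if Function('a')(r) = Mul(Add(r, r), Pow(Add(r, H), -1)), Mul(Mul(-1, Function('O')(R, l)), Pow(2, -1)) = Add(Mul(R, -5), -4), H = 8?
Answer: Rational(-623, 3) ≈ -207.67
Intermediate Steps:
Function('O')(R, l) = Add(8, Mul(10, R)) (Function('O')(R, l) = Mul(-2, Add(Mul(R, -5), -4)) = Mul(-2, Add(Mul(-5, R), -4)) = Mul(-2, Add(-4, Mul(-5, R))) = Add(8, Mul(10, R)))
Function('a')(r) = Mul(2, r, Pow(Add(8, r), -1)) (Function('a')(r) = Mul(Add(r, r), Pow(Add(r, 8), -1)) = Mul(Mul(2, r), Pow(Add(8, r), -1)) = Mul(2, r, Pow(Add(8, r), -1)))
Add(Mul(Add(Function('a')(Function('O')(-4, 3)), -24), Pow(Add(136, -137), -1)), Mul(-1, 229)) = Add(Mul(Add(Mul(2, Add(8, Mul(10, -4)), Pow(Add(8, Add(8, Mul(10, -4))), -1)), -24), Pow(Add(136, -137), -1)), Mul(-1, 229)) = Add(Mul(Add(Mul(2, Add(8, -40), Pow(Add(8, Add(8, -40)), -1)), -24), Pow(-1, -1)), -229) = Add(Mul(Add(Mul(2, -32, Pow(Add(8, -32), -1)), -24), -1), -229) = Add(Mul(Add(Mul(2, -32, Pow(-24, -1)), -24), -1), -229) = Add(Mul(Add(Mul(2, -32, Rational(-1, 24)), -24), -1), -229) = Add(Mul(Add(Rational(8, 3), -24), -1), -229) = Add(Mul(Rational(-64, 3), -1), -229) = Add(Rational(64, 3), -229) = Rational(-623, 3)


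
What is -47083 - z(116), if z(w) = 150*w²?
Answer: -2065483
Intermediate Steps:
-47083 - z(116) = -47083 - 150*116² = -47083 - 150*13456 = -47083 - 1*2018400 = -47083 - 2018400 = -2065483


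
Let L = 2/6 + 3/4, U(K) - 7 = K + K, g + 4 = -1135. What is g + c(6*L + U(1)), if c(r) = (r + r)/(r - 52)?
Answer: -83209/73 ≈ -1139.8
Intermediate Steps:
g = -1139 (g = -4 - 1135 = -1139)
U(K) = 7 + 2*K (U(K) = 7 + (K + K) = 7 + 2*K)
L = 13/12 (L = 2*(⅙) + 3*(¼) = ⅓ + ¾ = 13/12 ≈ 1.0833)
c(r) = 2*r/(-52 + r) (c(r) = (2*r)/(-52 + r) = 2*r/(-52 + r))
g + c(6*L + U(1)) = -1139 + 2*(6*(13/12) + (7 + 2*1))/(-52 + (6*(13/12) + (7 + 2*1))) = -1139 + 2*(13/2 + (7 + 2))/(-52 + (13/2 + (7 + 2))) = -1139 + 2*(13/2 + 9)/(-52 + (13/2 + 9)) = -1139 + 2*(31/2)/(-52 + 31/2) = -1139 + 2*(31/2)/(-73/2) = -1139 + 2*(31/2)*(-2/73) = -1139 - 62/73 = -83209/73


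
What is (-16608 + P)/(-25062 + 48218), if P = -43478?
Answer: -30043/11578 ≈ -2.5948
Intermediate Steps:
(-16608 + P)/(-25062 + 48218) = (-16608 - 43478)/(-25062 + 48218) = -60086/23156 = -60086*1/23156 = -30043/11578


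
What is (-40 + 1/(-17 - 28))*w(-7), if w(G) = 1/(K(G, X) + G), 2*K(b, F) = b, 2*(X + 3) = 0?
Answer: 3602/945 ≈ 3.8116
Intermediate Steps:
X = -3 (X = -3 + (½)*0 = -3 + 0 = -3)
K(b, F) = b/2
w(G) = 2/(3*G) (w(G) = 1/(G/2 + G) = 1/(3*G/2) = 2/(3*G))
(-40 + 1/(-17 - 28))*w(-7) = (-40 + 1/(-17 - 28))*((⅔)/(-7)) = (-40 + 1/(-45))*((⅔)*(-⅐)) = (-40 - 1/45)*(-2/21) = -1801/45*(-2/21) = 3602/945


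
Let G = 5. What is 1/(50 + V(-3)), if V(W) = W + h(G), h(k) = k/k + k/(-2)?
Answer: 2/91 ≈ 0.021978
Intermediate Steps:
h(k) = 1 - k/2 (h(k) = 1 + k*(-½) = 1 - k/2)
V(W) = -3/2 + W (V(W) = W + (1 - ½*5) = W + (1 - 5/2) = W - 3/2 = -3/2 + W)
1/(50 + V(-3)) = 1/(50 + (-3/2 - 3)) = 1/(50 - 9/2) = 1/(91/2) = 2/91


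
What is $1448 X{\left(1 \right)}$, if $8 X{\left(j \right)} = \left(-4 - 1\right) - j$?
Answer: $-1086$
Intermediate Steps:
$X{\left(j \right)} = - \frac{5}{8} - \frac{j}{8}$ ($X{\left(j \right)} = \frac{\left(-4 - 1\right) - j}{8} = \frac{-5 - j}{8} = - \frac{5}{8} - \frac{j}{8}$)
$1448 X{\left(1 \right)} = 1448 \left(- \frac{5}{8} - \frac{1}{8}\right) = 1448 \left(- \frac{3}{4}\right) = -1086$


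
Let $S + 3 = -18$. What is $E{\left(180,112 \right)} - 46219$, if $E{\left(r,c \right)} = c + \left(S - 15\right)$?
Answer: $-46143$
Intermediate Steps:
$S = -21$ ($S = -3 - 18 = -21$)
$E{\left(r,c \right)} = -36 + c$ ($E{\left(r,c \right)} = c - 36 = -36 + c$)
$E{\left(180,112 \right)} - 46219 = \left(-36 + 112\right) - 46219 = 76 - 46219 = -46143$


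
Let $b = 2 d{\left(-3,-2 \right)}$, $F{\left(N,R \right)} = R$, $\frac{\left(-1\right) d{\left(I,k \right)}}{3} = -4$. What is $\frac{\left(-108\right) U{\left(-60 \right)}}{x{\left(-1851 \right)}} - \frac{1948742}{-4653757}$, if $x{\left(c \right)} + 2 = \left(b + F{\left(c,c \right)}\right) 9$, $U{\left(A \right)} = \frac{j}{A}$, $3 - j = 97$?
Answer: $\frac{164172389372}{382655169325} \approx 0.42903$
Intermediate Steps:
$j = -94$ ($j = 3 - 97 = -94$)
$d{\left(I,k \right)} = 12$ ($d{\left(I,k \right)} = \left(-3\right) \left(-4\right) = 12$)
$U{\left(A \right)} = - \frac{94}{A}$
$b = 24$ ($b = 2 \cdot 12 = 24$)
$x{\left(c \right)} = 214 + 9 c$ ($x{\left(c \right)} = -2 + \left(24 + c\right) 9 = -2 + \left(216 + 9 c\right) = 214 + 9 c$)
$\frac{\left(-108\right) U{\left(-60 \right)}}{x{\left(-1851 \right)}} - \frac{1948742}{-4653757} = \frac{\left(-108\right) \left(- \frac{94}{-60}\right)}{214 + 9 \left(-1851\right)} - \frac{1948742}{-4653757} = \frac{\left(-108\right) \left(\left(-94\right) \left(- \frac{1}{60}\right)\right)}{214 - 16659} - - \frac{1948742}{4653757} = \frac{\left(-108\right) \frac{47}{30}}{-16445} + \frac{1948742}{4653757} = \left(- \frac{846}{5}\right) \left(- \frac{1}{16445}\right) + \frac{1948742}{4653757} = \frac{846}{82225} + \frac{1948742}{4653757} = \frac{164172389372}{382655169325}$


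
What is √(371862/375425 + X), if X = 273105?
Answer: 3*√171078363465031/75085 ≈ 522.60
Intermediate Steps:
√(371862/375425 + X) = √(371862/375425 + 273105) = √(102530816487/375425) = 3*√171078363465031/75085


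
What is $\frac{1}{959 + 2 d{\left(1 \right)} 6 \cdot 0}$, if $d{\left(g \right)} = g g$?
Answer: $\frac{1}{959} \approx 0.0010428$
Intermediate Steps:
$d{\left(g \right)} = g^{2}$
$\frac{1}{959 + 2 d{\left(1 \right)} 6 \cdot 0} = \frac{1}{959 + 2 \cdot 1^{2} \cdot 6 \cdot 0} = \frac{1}{959 + 2 \cdot 1 \cdot 0} = \frac{1}{959 + 2 \cdot 0} = \frac{1}{959 + 0} = \frac{1}{959}$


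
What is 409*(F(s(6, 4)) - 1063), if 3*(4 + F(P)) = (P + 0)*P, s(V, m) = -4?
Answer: -1302665/3 ≈ -4.3422e+5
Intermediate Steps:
F(P) = -4 + P²/3 (F(P) = -4 + ((P + 0)*P)/3 = -4 + (P*P)/3 = -4 + P²/3)
409*(F(s(6, 4)) - 1063) = 409*((-4 + (⅓)*(-4)²) - 1063) = 409*((-4 + (⅓)*16) - 1063) = 409*((-4 + 16/3) - 1063) = 409*(4/3 - 1063) = 409*(-3185/3) = -1302665/3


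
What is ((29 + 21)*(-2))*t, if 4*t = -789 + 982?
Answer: -4825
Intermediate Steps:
t = 193/4 (t = (-789 + 982)/4 = (1/4)*193 = 193/4 ≈ 48.250)
((29 + 21)*(-2))*t = ((29 + 21)*(-2))*(193/4) = (50*(-2))*(193/4) = -100*193/4 = -4825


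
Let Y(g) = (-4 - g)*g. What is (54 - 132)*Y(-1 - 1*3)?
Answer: 0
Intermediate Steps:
Y(g) = g*(-4 - g)
(54 - 132)*Y(-1 - 1*3) = (54 - 132)*(-(-1 - 1*3)*(4 + (-1 - 1*3))) = -(-78)*(-1 - 3)*(4 + (-1 - 3)) = -(-78)*(-4)*(4 - 4) = -(-78)*(-4)*0 = -78*0 = 0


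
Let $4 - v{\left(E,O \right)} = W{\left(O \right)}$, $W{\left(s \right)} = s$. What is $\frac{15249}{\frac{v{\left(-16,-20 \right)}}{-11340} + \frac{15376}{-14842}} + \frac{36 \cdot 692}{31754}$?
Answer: $- \frac{1697777813346273}{115584591754} \approx -14689.0$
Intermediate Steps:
$v{\left(E,O \right)} = 4 - O$
$\frac{15249}{\frac{v{\left(-16,-20 \right)}}{-11340} + \frac{15376}{-14842}} + \frac{36 \cdot 692}{31754} = \frac{15249}{\frac{4 - -20}{-11340} + \frac{15376}{-14842}} + \frac{36 \cdot 692}{31754} = \frac{15249}{\left(4 + 20\right) \left(- \frac{1}{11340}\right) + 15376 \left(- \frac{1}{14842}\right)} + 24912 \cdot \frac{1}{31754} = \frac{15249}{24 \left(- \frac{1}{11340}\right) - \frac{7688}{7421}} + \frac{12456}{15877} = \frac{15249}{- \frac{2}{945} - \frac{7688}{7421}} + \frac{12456}{15877} = \frac{15249}{- \frac{7280002}{7012845}} + \frac{12456}{15877} = 15249 \left(- \frac{7012845}{7280002}\right) + \frac{12456}{15877} = - \frac{106938873405}{7280002} + \frac{12456}{15877} = - \frac{1697777813346273}{115584591754}$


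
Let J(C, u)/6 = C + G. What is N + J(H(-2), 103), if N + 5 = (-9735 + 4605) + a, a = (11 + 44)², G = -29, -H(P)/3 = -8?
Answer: -2140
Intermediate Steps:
H(P) = 24 (H(P) = -3*(-8) = 24)
a = 3025 (a = 55² = 3025)
J(C, u) = -174 + 6*C (J(C, u) = 6*(C - 29) = 6*(-29 + C) = -174 + 6*C)
N = -2110 (N = -5 + ((-9735 + 4605) + 3025) = -5 + (-5130 + 3025) = -5 - 2105 = -2110)
N + J(H(-2), 103) = -2110 + (-174 + 6*24) = -2110 + (-174 + 144) = -2110 - 30 = -2140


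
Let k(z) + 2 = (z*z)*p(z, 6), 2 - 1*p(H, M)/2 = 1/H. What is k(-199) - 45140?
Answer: 113660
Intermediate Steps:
p(H, M) = 4 - 2/H
k(z) = -2 + z²*(4 - 2/z) (k(z) = -2 + (z*z)*(4 - 2/z) = -2 + z²*(4 - 2/z))
k(-199) - 45140 = (-2 + 2*(-199)*(-1 + 2*(-199))) - 45140 = (-2 + 2*(-199)*(-1 - 398)) - 45140 = (-2 + 2*(-199)*(-399)) - 45140 = (-2 + 158802) - 45140 = 158800 - 45140 = 113660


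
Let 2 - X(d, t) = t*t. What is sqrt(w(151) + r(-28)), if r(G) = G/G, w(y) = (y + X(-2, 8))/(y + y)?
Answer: sqrt(118082)/302 ≈ 1.1378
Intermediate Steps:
X(d, t) = 2 - t**2 (X(d, t) = 2 - t*t = 2 - t**2)
w(y) = (-62 + y)/(2*y) (w(y) = (y + (2 - 1*8**2))/(y + y) = (y + (2 - 1*64))/((2*y)) = (y + (2 - 64))*(1/(2*y)) = (y - 62)*(1/(2*y)) = (-62 + y)*(1/(2*y)) = (-62 + y)/(2*y))
r(G) = 1
sqrt(w(151) + r(-28)) = sqrt((1/2)*(-62 + 151)/151 + 1) = sqrt((1/2)*(1/151)*89 + 1) = sqrt(89/302 + 1) = sqrt(391/302) = sqrt(118082)/302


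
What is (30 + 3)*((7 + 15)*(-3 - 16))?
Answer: -13794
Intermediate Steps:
(30 + 3)*((7 + 15)*(-3 - 16)) = 33*(22*(-19)) = 33*(-418) = -13794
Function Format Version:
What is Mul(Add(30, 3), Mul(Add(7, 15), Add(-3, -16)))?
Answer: -13794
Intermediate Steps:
Mul(Add(30, 3), Mul(Add(7, 15), Add(-3, -16))) = Mul(33, Mul(22, -19)) = Mul(33, -418) = -13794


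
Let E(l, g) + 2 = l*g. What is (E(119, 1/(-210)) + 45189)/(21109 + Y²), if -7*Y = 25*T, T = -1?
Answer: 66424057/31048980 ≈ 2.1393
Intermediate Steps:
Y = 25/7 (Y = -25*(-1)/7 = -⅐*(-25) = 25/7 ≈ 3.5714)
E(l, g) = -2 + g*l (E(l, g) = -2 + l*g = -2 + g*l)
(E(119, 1/(-210)) + 45189)/(21109 + Y²) = ((-2 + 119/(-210)) + 45189)/(21109 + (25/7)²) = ((-2 - 1/210*119) + 45189)/(21109 + 625/49) = ((-2 - 17/30) + 45189)/(1034966/49) = (-77/30 + 45189)*(49/1034966) = (1355593/30)*(49/1034966) = 66424057/31048980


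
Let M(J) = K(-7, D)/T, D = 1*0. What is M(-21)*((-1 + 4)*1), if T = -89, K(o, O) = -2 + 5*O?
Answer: 6/89 ≈ 0.067416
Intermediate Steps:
D = 0
M(J) = 2/89 (M(J) = (-2 + 5*0)/(-89) = (-2 + 0)*(-1/89) = -2*(-1/89) = 2/89)
M(-21)*((-1 + 4)*1) = 2*((-1 + 4)*1)/89 = 2*(3*1)/89 = (2/89)*3 = 6/89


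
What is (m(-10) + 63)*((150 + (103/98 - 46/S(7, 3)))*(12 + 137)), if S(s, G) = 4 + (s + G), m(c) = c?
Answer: 114356457/98 ≈ 1.1669e+6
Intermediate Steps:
S(s, G) = 4 + G + s (S(s, G) = 4 + (G + s) = 4 + G + s)
(m(-10) + 63)*((150 + (103/98 - 46/S(7, 3)))*(12 + 137)) = (-10 + 63)*((150 + (103/98 - 46/(4 + 3 + 7)))*(12 + 137)) = 53*((150 + (103*(1/98) - 46/14))*149) = 53*((150 + (103/98 - 46*1/14))*149) = 53*((150 + (103/98 - 23/7))*149) = 53*((150 - 219/98)*149) = 53*((14481/98)*149) = 53*(2157669/98) = 114356457/98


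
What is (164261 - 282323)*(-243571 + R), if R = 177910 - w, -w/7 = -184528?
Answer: 160252282134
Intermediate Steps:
w = 1291696 (w = -7*(-184528) = 1291696)
R = -1113786 (R = 177910 - 1*1291696 = 177910 - 1291696 = -1113786)
(164261 - 282323)*(-243571 + R) = (164261 - 282323)*(-243571 - 1113786) = -118062*(-1357357) = 160252282134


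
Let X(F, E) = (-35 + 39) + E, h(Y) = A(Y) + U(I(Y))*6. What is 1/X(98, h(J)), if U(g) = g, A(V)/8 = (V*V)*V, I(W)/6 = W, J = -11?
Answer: -1/11040 ≈ -9.0580e-5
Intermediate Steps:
I(W) = 6*W
A(V) = 8*V³ (A(V) = 8*((V*V)*V) = 8*(V²*V) = 8*V³)
h(Y) = 8*Y³ + 36*Y (h(Y) = 8*Y³ + (6*Y)*6 = 8*Y³ + 36*Y)
X(F, E) = 4 + E
1/X(98, h(J)) = 1/(4 + (8*(-11)³ + 36*(-11))) = 1/(4 + (8*(-1331) - 396)) = 1/(4 + (-10648 - 396)) = 1/(4 - 11044) = 1/(-11040) = -1/11040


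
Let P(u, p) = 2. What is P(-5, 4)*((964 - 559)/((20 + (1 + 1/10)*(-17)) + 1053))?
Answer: 8100/10543 ≈ 0.76828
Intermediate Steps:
P(-5, 4)*((964 - 559)/((20 + (1 + 1/10)*(-17)) + 1053)) = 2*((964 - 559)/((20 + (1 + 1/10)*(-17)) + 1053)) = 2*(405/((20 + (1 + 1/10)*(-17)) + 1053)) = 2*(405/((20 + (11/10)*(-17)) + 1053)) = 2*(405/((20 - 187/10) + 1053)) = 2*(405/(13/10 + 1053)) = 2*(405/(10543/10)) = 2*(405*(10/10543)) = 2*(4050/10543) = 8100/10543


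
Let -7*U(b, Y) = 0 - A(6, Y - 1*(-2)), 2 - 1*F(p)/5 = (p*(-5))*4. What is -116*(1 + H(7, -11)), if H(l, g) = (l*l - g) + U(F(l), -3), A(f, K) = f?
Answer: -50228/7 ≈ -7175.4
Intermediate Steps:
F(p) = 10 + 100*p (F(p) = 10 - 5*p*(-5)*4 = 10 - 5*(-5*p)*4 = 10 - (-100)*p = 10 + 100*p)
U(b, Y) = 6/7 (U(b, Y) = -(0 - 1*6)/7 = -(0 - 6)/7 = -1/7*(-6) = 6/7)
H(l, g) = 6/7 + l**2 - g (H(l, g) = (l*l - g) + 6/7 = (l**2 - g) + 6/7 = 6/7 + l**2 - g)
-116*(1 + H(7, -11)) = -116*(1 + (6/7 + 7**2 - 1*(-11))) = -116*(1 + (6/7 + 49 + 11)) = -116*(1 + 426/7) = -116*433/7 = -50228/7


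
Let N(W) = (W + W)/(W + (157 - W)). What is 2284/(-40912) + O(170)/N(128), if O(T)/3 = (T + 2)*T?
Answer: 4401883717/81824 ≈ 53797.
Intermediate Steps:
N(W) = 2*W/157 (N(W) = (2*W)/157 = (2*W)*(1/157) = 2*W/157)
O(T) = 3*T*(2 + T) (O(T) = 3*((T + 2)*T) = 3*((2 + T)*T) = 3*(T*(2 + T)) = 3*T*(2 + T))
2284/(-40912) + O(170)/N(128) = 2284/(-40912) + (3*170*(2 + 170))/(((2/157)*128)) = 2284*(-1/40912) + (3*170*172)/(256/157) = -571/10228 + 87720*(157/256) = -571/10228 + 1721505/32 = 4401883717/81824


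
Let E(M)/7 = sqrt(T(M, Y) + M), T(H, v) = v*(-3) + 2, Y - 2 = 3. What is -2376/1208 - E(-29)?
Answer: -297/151 - 7*I*sqrt(42) ≈ -1.9669 - 45.365*I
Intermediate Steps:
Y = 5 (Y = 2 + 3 = 5)
T(H, v) = 2 - 3*v (T(H, v) = -3*v + 2 = 2 - 3*v)
E(M) = 7*sqrt(-13 + M) (E(M) = 7*sqrt((2 - 3*5) + M) = 7*sqrt((2 - 15) + M) = 7*sqrt(-13 + M))
-2376/1208 - E(-29) = -2376/1208 - 7*sqrt(-13 - 29) = -2376*1/1208 - 7*sqrt(-42) = -297/151 - 7*I*sqrt(42)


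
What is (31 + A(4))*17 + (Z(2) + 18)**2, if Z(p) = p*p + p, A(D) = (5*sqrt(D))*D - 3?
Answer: 1732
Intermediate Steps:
A(D) = -3 + 5*D**(3/2) (A(D) = 5*D**(3/2) - 3 = -3 + 5*D**(3/2))
Z(p) = p + p**2 (Z(p) = p**2 + p = p + p**2)
(31 + A(4))*17 + (Z(2) + 18)**2 = (31 + (-3 + 5*4**(3/2)))*17 + (2*(1 + 2) + 18)**2 = (31 + (-3 + 5*8))*17 + (2*3 + 18)**2 = (31 + (-3 + 40))*17 + (6 + 18)**2 = (31 + 37)*17 + 24**2 = 68*17 + 576 = 1156 + 576 = 1732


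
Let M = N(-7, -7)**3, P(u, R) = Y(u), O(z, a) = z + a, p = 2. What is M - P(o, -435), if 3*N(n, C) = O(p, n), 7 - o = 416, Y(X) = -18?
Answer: 361/27 ≈ 13.370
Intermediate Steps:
O(z, a) = a + z
o = -409 (o = 7 - 1*416 = 7 - 416 = -409)
N(n, C) = 2/3 + n/3 (N(n, C) = (n + 2)/3 = (2 + n)/3 = 2/3 + n/3)
P(u, R) = -18
M = -125/27 (M = (2/3 + (1/3)*(-7))**3 = (2/3 - 7/3)**3 = (-5/3)**3 = -125/27 ≈ -4.6296)
M - P(o, -435) = -125/27 - 1*(-18) = -125/27 + 18 = 361/27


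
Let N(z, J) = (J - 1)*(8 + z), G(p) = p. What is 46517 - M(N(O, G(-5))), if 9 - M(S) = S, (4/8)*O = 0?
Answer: 46460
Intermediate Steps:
O = 0 (O = 2*0 = 0)
N(z, J) = (-1 + J)*(8 + z)
M(S) = 9 - S
46517 - M(N(O, G(-5))) = 46517 - (9 - (-8 - 1*0 + 8*(-5) - 5*0)) = 46517 - (9 - (-8 + 0 - 40 + 0)) = 46517 - (9 - 1*(-48)) = 46517 - (9 + 48) = 46517 - 1*57 = 46517 - 57 = 46460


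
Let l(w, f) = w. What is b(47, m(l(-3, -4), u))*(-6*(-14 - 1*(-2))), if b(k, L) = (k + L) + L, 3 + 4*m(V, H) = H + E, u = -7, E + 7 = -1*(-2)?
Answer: 2844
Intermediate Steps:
E = -5 (E = -7 - 1*(-2) = -7 + 2 = -5)
m(V, H) = -2 + H/4 (m(V, H) = -3/4 + (H - 5)/4 = -3/4 + (-5 + H)/4 = -3/4 + (-5/4 + H/4) = -2 + H/4)
b(k, L) = k + 2*L (b(k, L) = (L + k) + L = k + 2*L)
b(47, m(l(-3, -4), u))*(-6*(-14 - 1*(-2))) = (47 + 2*(-2 + (1/4)*(-7)))*(-6*(-14 - 1*(-2))) = (47 + 2*(-2 - 7/4))*(-6*(-14 + 2)) = (47 + 2*(-15/4))*(-6*(-12)) = (47 - 15/2)*72 = (79/2)*72 = 2844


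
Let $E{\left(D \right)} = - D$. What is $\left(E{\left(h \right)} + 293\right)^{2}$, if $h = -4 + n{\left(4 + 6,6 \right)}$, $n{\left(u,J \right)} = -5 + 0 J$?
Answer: $91204$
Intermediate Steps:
$n{\left(u,J \right)} = -5$ ($n{\left(u,J \right)} = -5 + 0 = -5$)
$h = -9$ ($h = -4 - 5 = -9$)
$\left(E{\left(h \right)} + 293\right)^{2} = \left(\left(-1\right) \left(-9\right) + 293\right)^{2} = \left(9 + 293\right)^{2} = 302^{2} = 91204$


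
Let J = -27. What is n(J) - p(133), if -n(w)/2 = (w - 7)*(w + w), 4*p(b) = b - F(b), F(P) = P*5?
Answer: -3539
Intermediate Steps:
F(P) = 5*P
p(b) = -b (p(b) = (b - 5*b)/4 = (-4*b)/4 = -b)
n(w) = -4*w*(-7 + w) (n(w) = -2*(w - 7)*(w + w) = -2*(-7 + w)*2*w = -4*w*(-7 + w))
n(J) - p(133) = 4*(-27)*(7 - 1*(-27)) - (-1)*133 = 4*(-27)*(7 + 27) - 1*(-133) = 4*(-27)*34 + 133 = -3672 + 133 = -3539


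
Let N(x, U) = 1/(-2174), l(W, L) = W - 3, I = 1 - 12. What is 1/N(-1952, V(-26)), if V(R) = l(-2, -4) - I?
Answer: -2174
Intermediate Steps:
I = -11
l(W, L) = -3 + W
V(R) = 6 (V(R) = (-3 - 2) - 1*(-11) = -5 + 11 = 6)
N(x, U) = -1/2174
1/N(-1952, V(-26)) = 1/(-1/2174) = -2174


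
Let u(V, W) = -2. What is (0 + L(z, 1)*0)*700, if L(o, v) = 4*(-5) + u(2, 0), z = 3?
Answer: 0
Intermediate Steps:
L(o, v) = -22 (L(o, v) = 4*(-5) - 2 = -20 - 2 = -22)
(0 + L(z, 1)*0)*700 = (0 - 22*0)*700 = (0 + 0)*700 = 0*700 = 0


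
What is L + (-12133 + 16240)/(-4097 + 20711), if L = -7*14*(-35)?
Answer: 18996709/5538 ≈ 3430.2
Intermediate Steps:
L = 3430 (L = -98*(-35) = 3430)
L + (-12133 + 16240)/(-4097 + 20711) = 3430 + (-12133 + 16240)/(-4097 + 20711) = 3430 + 4107/16614 = 3430 + 4107*(1/16614) = 3430 + 1369/5538 = 18996709/5538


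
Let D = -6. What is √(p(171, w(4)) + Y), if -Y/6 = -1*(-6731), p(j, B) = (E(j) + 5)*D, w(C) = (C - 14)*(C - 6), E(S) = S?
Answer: I*√41442 ≈ 203.57*I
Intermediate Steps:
w(C) = (-14 + C)*(-6 + C)
p(j, B) = -30 - 6*j (p(j, B) = (j + 5)*(-6) = (5 + j)*(-6) = -30 - 6*j)
Y = -40386 (Y = -(-6)*(-6731) = -6*6731 = -40386)
√(p(171, w(4)) + Y) = √((-30 - 6*171) - 40386) = √((-30 - 1026) - 40386) = √(-1056 - 40386) = √(-41442) = I*√41442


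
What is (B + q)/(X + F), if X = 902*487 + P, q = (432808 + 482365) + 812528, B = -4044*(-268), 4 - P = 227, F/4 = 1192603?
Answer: 2811493/5209463 ≈ 0.53969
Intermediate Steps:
F = 4770412 (F = 4*1192603 = 4770412)
P = -223 (P = 4 - 1*227 = 4 - 227 = -223)
B = 1083792
q = 1727701 (q = 915173 + 812528 = 1727701)
X = 439051 (X = 902*487 - 223 = 439274 - 223 = 439051)
(B + q)/(X + F) = (1083792 + 1727701)/(439051 + 4770412) = 2811493/5209463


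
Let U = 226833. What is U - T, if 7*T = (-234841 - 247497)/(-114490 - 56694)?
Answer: 135905389783/599144 ≈ 2.2683e+5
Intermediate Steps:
T = 241169/599144 (T = ((-234841 - 247497)/(-114490 - 56694))/7 = (-482338/(-171184))/7 = (-482338*(-1/171184))/7 = (1/7)*(241169/85592) = 241169/599144 ≈ 0.40252)
U - T = 226833 - 1*241169/599144 = 226833 - 241169/599144 = 135905389783/599144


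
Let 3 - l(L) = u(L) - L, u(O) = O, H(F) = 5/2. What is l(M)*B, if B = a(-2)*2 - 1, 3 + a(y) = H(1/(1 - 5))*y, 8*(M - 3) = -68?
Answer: -51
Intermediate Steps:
H(F) = 5/2 (H(F) = 5*(½) = 5/2)
M = -11/2 (M = 3 + (⅛)*(-68) = 3 - 17/2 = -11/2 ≈ -5.5000)
l(L) = 3 (l(L) = 3 - (L - L) = 3 - 1*0 = 3 + 0 = 3)
a(y) = -3 + 5*y/2
B = -17 (B = (-3 + (5/2)*(-2))*2 - 1 = (-3 - 5)*2 - 1 = -8*2 - 1 = -16 - 1 = -17)
l(M)*B = 3*(-17) = -51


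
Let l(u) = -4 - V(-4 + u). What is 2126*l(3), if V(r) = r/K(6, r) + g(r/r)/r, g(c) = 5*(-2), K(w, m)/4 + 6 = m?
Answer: -417759/14 ≈ -29840.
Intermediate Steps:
K(w, m) = -24 + 4*m
g(c) = -10
V(r) = -10/r + r/(-24 + 4*r) (V(r) = r/(-24 + 4*r) - 10/r = -10/r + r/(-24 + 4*r))
l(u) = -4 - (400 + (-4 + u)**2 - 40*u)/(4*(-10 + u)*(-4 + u)) (l(u) = -4 - (240 + (-4 + u)**2 - 40*(-4 + u))/(4*(-4 + u)*(-6 + (-4 + u))) = -4 - (240 + (-4 + u)**2 + (160 - 40*u))/(4*(-4 + u)*(-10 + u)) = -4 - (400 + (-4 + u)**2 - 40*u)/(4*(-4 + u)*(-10 + u)) = -4 - (400 + (-4 + u)**2 - 40*u)/(4*(-10 + u)*(-4 + u)))
2126*l(3) = 2126*((-1056 - 17*3**2 + 272*3)/(4*(40 + 3**2 - 14*3))) = 2126*((-1056 - 17*9 + 816)/(4*(40 + 9 - 42))) = 2126*((1/4)*(-1056 - 153 + 816)/7) = 2126*((1/4)*(1/7)*(-393)) = 2126*(-393/28) = -417759/14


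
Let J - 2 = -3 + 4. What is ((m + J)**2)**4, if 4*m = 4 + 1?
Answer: 6975757441/65536 ≈ 1.0644e+5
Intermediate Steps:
m = 5/4 (m = (4 + 1)/4 = (1/4)*5 = 5/4 ≈ 1.2500)
J = 3 (J = 2 + (-3 + 4) = 2 + 1 = 3)
((m + J)**2)**4 = ((5/4 + 3)**2)**4 = ((17/4)**2)**4 = (289/16)**4 = 6975757441/65536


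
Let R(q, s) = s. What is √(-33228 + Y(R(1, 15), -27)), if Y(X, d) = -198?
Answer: 3*I*√3714 ≈ 182.83*I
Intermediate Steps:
√(-33228 + Y(R(1, 15), -27)) = √(-33228 - 198) = √(-33426) = 3*I*√3714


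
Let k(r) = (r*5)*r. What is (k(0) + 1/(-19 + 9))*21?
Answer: -21/10 ≈ -2.1000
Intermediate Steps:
k(r) = 5*r**2 (k(r) = (5*r)*r = 5*r**2)
(k(0) + 1/(-19 + 9))*21 = (5*0**2 + 1/(-19 + 9))*21 = (5*0 + 1/(-10))*21 = (0 - 1/10)*21 = -1/10*21 = -21/10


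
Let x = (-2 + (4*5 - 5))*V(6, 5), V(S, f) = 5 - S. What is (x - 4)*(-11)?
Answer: 187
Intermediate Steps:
x = -13 (x = (-2 + (4*5 - 5))*(5 - 1*6) = (-2 + (20 - 5))*(5 - 6) = (-2 + 15)*(-1) = 13*(-1) = -13)
(x - 4)*(-11) = (-13 - 4)*(-11) = -17*(-11) = 187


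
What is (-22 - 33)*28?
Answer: -1540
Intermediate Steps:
(-22 - 33)*28 = -55*28 = -1540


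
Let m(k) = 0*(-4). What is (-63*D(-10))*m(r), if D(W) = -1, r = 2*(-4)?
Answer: 0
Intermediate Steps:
r = -8
m(k) = 0
(-63*D(-10))*m(r) = -63*(-1)*0 = 63*0 = 0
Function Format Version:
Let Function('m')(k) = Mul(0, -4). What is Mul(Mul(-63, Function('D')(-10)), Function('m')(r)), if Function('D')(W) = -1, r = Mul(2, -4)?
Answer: 0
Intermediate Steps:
r = -8
Function('m')(k) = 0
Mul(Mul(-63, Function('D')(-10)), Function('m')(r)) = Mul(Mul(-63, -1), 0) = Mul(63, 0) = 0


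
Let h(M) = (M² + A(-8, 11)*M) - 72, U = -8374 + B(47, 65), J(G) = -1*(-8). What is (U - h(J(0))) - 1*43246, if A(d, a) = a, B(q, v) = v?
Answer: -51635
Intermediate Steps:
J(G) = 8
U = -8309 (U = -8374 + 65 = -8309)
h(M) = -72 + M² + 11*M (h(M) = (M² + 11*M) - 72 = -72 + M² + 11*M)
(U - h(J(0))) - 1*43246 = (-8309 - (-72 + 8² + 11*8)) - 1*43246 = (-8309 - (-72 + 64 + 88)) - 43246 = (-8309 - 1*80) - 43246 = (-8309 - 80) - 43246 = -8389 - 43246 = -51635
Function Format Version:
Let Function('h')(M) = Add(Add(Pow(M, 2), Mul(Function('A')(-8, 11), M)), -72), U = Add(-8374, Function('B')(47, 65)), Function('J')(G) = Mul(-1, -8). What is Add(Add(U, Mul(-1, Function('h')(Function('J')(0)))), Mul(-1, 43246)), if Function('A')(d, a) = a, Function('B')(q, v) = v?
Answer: -51635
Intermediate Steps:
Function('J')(G) = 8
U = -8309 (U = Add(-8374, 65) = -8309)
Function('h')(M) = Add(-72, Pow(M, 2), Mul(11, M)) (Function('h')(M) = Add(Add(Pow(M, 2), Mul(11, M)), -72) = Add(-72, Pow(M, 2), Mul(11, M)))
Add(Add(U, Mul(-1, Function('h')(Function('J')(0)))), Mul(-1, 43246)) = Add(Add(-8309, Mul(-1, Add(-72, Pow(8, 2), Mul(11, 8)))), Mul(-1, 43246)) = Add(Add(-8309, Mul(-1, Add(-72, 64, 88))), -43246) = Add(Add(-8309, Mul(-1, 80)), -43246) = Add(Add(-8309, -80), -43246) = Add(-8389, -43246) = -51635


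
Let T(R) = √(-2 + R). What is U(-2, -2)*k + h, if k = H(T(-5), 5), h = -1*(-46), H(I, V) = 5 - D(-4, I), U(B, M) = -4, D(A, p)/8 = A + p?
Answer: -102 + 32*I*√7 ≈ -102.0 + 84.664*I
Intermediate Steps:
D(A, p) = 8*A + 8*p (D(A, p) = 8*(A + p) = 8*A + 8*p)
H(I, V) = 37 - 8*I (H(I, V) = 5 - (8*(-4) + 8*I) = 5 - (-32 + 8*I) = 5 + (32 - 8*I) = 37 - 8*I)
h = 46
k = 37 - 8*I*√7 (k = 37 - 8*√(-2 - 5) = 37 - 8*I*√7 ≈ 37.0 - 21.166*I)
U(-2, -2)*k + h = -4*(37 - 8*I*√7) + 46 = (-148 + 32*I*√7) + 46 = -102 + 32*I*√7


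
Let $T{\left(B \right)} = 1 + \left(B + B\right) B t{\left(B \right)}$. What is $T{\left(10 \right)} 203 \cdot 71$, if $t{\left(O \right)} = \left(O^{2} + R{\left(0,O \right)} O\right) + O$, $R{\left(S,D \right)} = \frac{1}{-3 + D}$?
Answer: $321218413$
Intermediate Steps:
$t{\left(O \right)} = O + O^{2} + \frac{O}{-3 + O}$ ($t{\left(O \right)} = \left(O^{2} + \frac{O}{-3 + O}\right) + O = O + O^{2} + \frac{O}{-3 + O}$)
$T{\left(B \right)} = 1 + \frac{2 B^{3} \left(1 + \left(1 + B\right) \left(-3 + B\right)\right)}{-3 + B}$ ($T{\left(B \right)} = 1 + \left(B + B\right) B \frac{B \left(1 + \left(1 + B\right) \left(-3 + B\right)\right)}{-3 + B} = 1 + 2 B B \frac{B \left(1 + \left(1 + B\right) \left(-3 + B\right)\right)}{-3 + B} = 1 + 2 B^{2} \frac{B \left(1 + \left(1 + B\right) \left(-3 + B\right)\right)}{-3 + B} = 1 + \frac{2 B^{3} \left(1 + \left(1 + B\right) \left(-3 + B\right)\right)}{-3 + B}$)
$T{\left(10 \right)} 203 \cdot 71 = \frac{-3 + 10 + 2 \cdot 10^{3} \left(1 + \left(1 + 10\right) \left(-3 + 10\right)\right)}{-3 + 10} \cdot 203 \cdot 71 = \frac{-3 + 10 + 2 \cdot 1000 \left(1 + 11 \cdot 7\right)}{7} \cdot 203 \cdot 71 = \frac{-3 + 10 + 2 \cdot 1000 \left(1 + 77\right)}{7} \cdot 203 \cdot 71 = \frac{-3 + 10 + 2 \cdot 1000 \cdot 78}{7} \cdot 203 \cdot 71 = \frac{-3 + 10 + 156000}{7} \cdot 203 \cdot 71 = \frac{1}{7} \cdot 156007 \cdot 203 \cdot 71 = \frac{156007}{7} \cdot 203 \cdot 71 = 4524203 \cdot 71 = 321218413$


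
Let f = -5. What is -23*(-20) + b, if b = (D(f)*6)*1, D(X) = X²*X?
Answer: -290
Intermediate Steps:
D(X) = X³
b = -750 (b = ((-5)³*6)*1 = -125*6*1 = -750*1 = -750)
-23*(-20) + b = -23*(-20) - 750 = 460 - 750 = -290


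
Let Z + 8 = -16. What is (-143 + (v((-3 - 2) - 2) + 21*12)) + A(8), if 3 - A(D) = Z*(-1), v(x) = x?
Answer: 81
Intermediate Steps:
Z = -24 (Z = -8 - 16 = -24)
A(D) = -21 (A(D) = 3 - (-24)*(-1) = 3 - 1*24 = 3 - 24 = -21)
(-143 + (v((-3 - 2) - 2) + 21*12)) + A(8) = (-143 + (((-3 - 2) - 2) + 21*12)) - 21 = (-143 + ((-5 - 2) + 252)) - 21 = (-143 + (-7 + 252)) - 21 = (-143 + 245) - 21 = 102 - 21 = 81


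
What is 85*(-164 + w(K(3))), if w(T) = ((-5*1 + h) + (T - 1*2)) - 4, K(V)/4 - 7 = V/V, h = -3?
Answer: -12410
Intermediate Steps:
K(V) = 32 (K(V) = 28 + 4*(V/V) = 28 + 4*1 = 28 + 4 = 32)
w(T) = -14 + T (w(T) = ((-5*1 - 3) + (T - 1*2)) - 4 = ((-5 - 3) + (T - 2)) - 4 = (-8 + (-2 + T)) - 4 = (-10 + T) - 4 = -14 + T)
85*(-164 + w(K(3))) = 85*(-164 + (-14 + 32)) = 85*(-164 + 18) = 85*(-146) = -12410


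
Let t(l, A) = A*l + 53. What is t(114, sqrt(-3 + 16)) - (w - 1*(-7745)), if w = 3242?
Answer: -10934 + 114*sqrt(13) ≈ -10523.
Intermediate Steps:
t(l, A) = 53 + A*l
t(114, sqrt(-3 + 16)) - (w - 1*(-7745)) = (53 + sqrt(-3 + 16)*114) - (3242 - 1*(-7745)) = (53 + sqrt(13)*114) - (3242 + 7745) = (53 + 114*sqrt(13)) - 1*10987 = (53 + 114*sqrt(13)) - 10987 = -10934 + 114*sqrt(13)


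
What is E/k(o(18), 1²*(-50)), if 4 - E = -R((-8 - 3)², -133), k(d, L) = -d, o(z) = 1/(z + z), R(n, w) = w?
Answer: 4644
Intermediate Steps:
o(z) = 1/(2*z)
E = -129 (E = 4 - (-1)*(-133) = 4 - 1*133 = 4 - 133 = -129)
E/k(o(18), 1²*(-50)) = -129/((-1/(2*18))) = -129/((-1*1/36)) = -129/(-1/36) = -129*(-36) = 4644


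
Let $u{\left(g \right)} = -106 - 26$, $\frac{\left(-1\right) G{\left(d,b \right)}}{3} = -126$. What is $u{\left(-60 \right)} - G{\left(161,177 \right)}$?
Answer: $-510$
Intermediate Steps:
$G{\left(d,b \right)} = 378$ ($G{\left(d,b \right)} = \left(-3\right) \left(-126\right) = 378$)
$u{\left(g \right)} = -132$
$u{\left(-60 \right)} - G{\left(161,177 \right)} = -132 - 378 = -510$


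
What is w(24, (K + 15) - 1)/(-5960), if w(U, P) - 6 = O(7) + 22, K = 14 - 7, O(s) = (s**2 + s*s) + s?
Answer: -133/5960 ≈ -0.022315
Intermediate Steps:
O(s) = s + 2*s**2 (O(s) = (s**2 + s**2) + s = 2*s**2 + s = s + 2*s**2)
K = 7
w(U, P) = 133 (w(U, P) = 6 + (7*(1 + 2*7) + 22) = 6 + (7*(1 + 14) + 22) = 6 + (7*15 + 22) = 6 + (105 + 22) = 6 + 127 = 133)
w(24, (K + 15) - 1)/(-5960) = 133/(-5960) = 133*(-1/5960) = -133/5960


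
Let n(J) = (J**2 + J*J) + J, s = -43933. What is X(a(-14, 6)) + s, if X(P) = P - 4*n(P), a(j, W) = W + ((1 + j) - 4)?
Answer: -44868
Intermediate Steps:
a(j, W) = -3 + W + j (a(j, W) = W + (-3 + j) = -3 + W + j)
n(J) = J + 2*J**2 (n(J) = (J**2 + J**2) + J = 2*J**2 + J = J + 2*J**2)
X(P) = P - 4*P*(1 + 2*P)
X(a(-14, 6)) + s = (-3 + 6 - 14)*(-3 - 8*(-3 + 6 - 14)) - 43933 = -11*(-3 - 8*(-11)) - 43933 = -11*(-3 + 88) - 43933 = -11*85 - 43933 = -935 - 43933 = -44868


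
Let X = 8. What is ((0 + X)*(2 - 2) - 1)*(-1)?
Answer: 1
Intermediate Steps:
((0 + X)*(2 - 2) - 1)*(-1) = ((0 + 8)*(2 - 2) - 1)*(-1) = (8*0 - 1)*(-1) = (0 - 1)*(-1) = -1*(-1) = 1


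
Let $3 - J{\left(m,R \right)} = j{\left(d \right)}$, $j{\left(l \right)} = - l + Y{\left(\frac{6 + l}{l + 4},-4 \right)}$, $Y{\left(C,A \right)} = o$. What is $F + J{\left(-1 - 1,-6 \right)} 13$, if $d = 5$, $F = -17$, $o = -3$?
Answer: $126$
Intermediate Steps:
$Y{\left(C,A \right)} = -3$
$j{\left(l \right)} = -3 - l$ ($j{\left(l \right)} = - l - 3 = -3 - l$)
$J{\left(m,R \right)} = 11$ ($J{\left(m,R \right)} = 3 - \left(-3 - 5\right) = 3 - -8 = 3 + 8 = 11$)
$F + J{\left(-1 - 1,-6 \right)} 13 = -17 + 11 \cdot 13 = -17 + 143 = 126$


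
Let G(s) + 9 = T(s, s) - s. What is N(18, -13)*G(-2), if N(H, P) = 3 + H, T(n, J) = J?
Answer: -189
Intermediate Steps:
G(s) = -9 (G(s) = -9 + (s - s) = -9 + 0 = -9)
N(18, -13)*G(-2) = (3 + 18)*(-9) = 21*(-9) = -189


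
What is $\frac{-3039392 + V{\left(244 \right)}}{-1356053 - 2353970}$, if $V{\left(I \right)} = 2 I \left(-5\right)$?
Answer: $\frac{3041832}{3710023} \approx 0.8199$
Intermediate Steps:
$V{\left(I \right)} = - 10 I$
$\frac{-3039392 + V{\left(244 \right)}}{-1356053 - 2353970} = \frac{-3039392 - 2440}{-1356053 - 2353970} = \frac{-3039392 - 2440}{-3710023} = \left(-3041832\right) \left(- \frac{1}{3710023}\right) = \frac{3041832}{3710023}$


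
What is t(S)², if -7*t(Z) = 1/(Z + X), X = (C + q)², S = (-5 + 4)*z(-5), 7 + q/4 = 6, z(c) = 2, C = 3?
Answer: 1/49 ≈ 0.020408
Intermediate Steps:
q = -4 (q = -28 + 4*6 = -28 + 24 = -4)
S = -2 (S = (-5 + 4)*2 = -1*2 = -2)
X = 1 (X = (3 - 4)² = (-1)² = 1)
t(Z) = -1/(7*(1 + Z)) (t(Z) = -1/(7*(Z + 1)) = -1/(7*(1 + Z)))
t(S)² = (-1/(7 + 7*(-2)))² = (-1/(7 - 14))² = (-1/(-7))² = (-1*(-⅐))² = (⅐)² = 1/49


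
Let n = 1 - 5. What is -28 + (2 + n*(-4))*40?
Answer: 692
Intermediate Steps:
n = -4
-28 + (2 + n*(-4))*40 = -28 + (2 - 4*(-4))*40 = -28 + (2 + 16)*40 = -28 + 18*40 = -28 + 720 = 692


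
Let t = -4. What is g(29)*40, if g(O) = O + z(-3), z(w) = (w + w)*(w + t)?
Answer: 2840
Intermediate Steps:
z(w) = 2*w*(-4 + w) (z(w) = (w + w)*(w - 4) = (2*w)*(-4 + w) = 2*w*(-4 + w))
g(O) = 42 + O (g(O) = O + 2*(-3)*(-4 - 3) = O + 2*(-3)*(-7) = O + 42 = 42 + O)
g(29)*40 = (42 + 29)*40 = 71*40 = 2840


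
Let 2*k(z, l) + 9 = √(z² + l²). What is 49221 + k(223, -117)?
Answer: 98433/2 + √63418/2 ≈ 49342.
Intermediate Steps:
k(z, l) = -9/2 + √(l² + z²)/2 (k(z, l) = -9/2 + √(z² + l²)/2 = -9/2 + √(l² + z²)/2)
49221 + k(223, -117) = 49221 + (-9/2 + √((-117)² + 223²)/2) = 49221 + (-9/2 + √(13689 + 49729)/2) = 49221 + (-9/2 + √63418/2) = 98433/2 + √63418/2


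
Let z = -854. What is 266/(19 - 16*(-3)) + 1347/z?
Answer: 136915/57218 ≈ 2.3929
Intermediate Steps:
266/(19 - 16*(-3)) + 1347/z = 266/(19 - 16*(-3)) + 1347/(-854) = 266/(19 + 48) + 1347*(-1/854) = 266/67 - 1347/854 = 136915/57218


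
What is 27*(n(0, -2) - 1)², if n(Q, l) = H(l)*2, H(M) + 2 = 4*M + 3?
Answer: 6075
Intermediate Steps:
H(M) = 1 + 4*M (H(M) = -2 + (4*M + 3) = -2 + (3 + 4*M) = 1 + 4*M)
n(Q, l) = 2 + 8*l (n(Q, l) = (1 + 4*l)*2 = 2 + 8*l)
27*(n(0, -2) - 1)² = 27*((2 + 8*(-2)) - 1)² = 27*((2 - 16) - 1)² = 27*(-14 - 1)² = 27*(-15)² = 27*225 = 6075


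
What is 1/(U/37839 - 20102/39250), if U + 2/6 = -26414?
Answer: -2227771125/2696103242 ≈ -0.82629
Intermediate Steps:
U = -79243/3 (U = -⅓ - 26414 = -79243/3 ≈ -26414.)
1/(U/37839 - 20102/39250) = 1/(-79243/3/37839 - 20102/39250) = 1/(-79243/3*1/37839 - 20102*1/39250) = 1/(-79243/113517 - 10051/19625) = 1/(-2696103242/2227771125) = -2227771125/2696103242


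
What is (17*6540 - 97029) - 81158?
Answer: -67007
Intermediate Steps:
(17*6540 - 97029) - 81158 = (111180 - 97029) - 81158 = 14151 - 81158 = -67007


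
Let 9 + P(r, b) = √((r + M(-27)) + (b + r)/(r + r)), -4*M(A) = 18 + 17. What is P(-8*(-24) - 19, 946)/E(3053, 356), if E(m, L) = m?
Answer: -9/3053 + √20050527/1056338 ≈ 0.0012910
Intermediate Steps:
M(A) = -35/4 (M(A) = -(18 + 17)/4 = -¼*35 = -35/4)
P(r, b) = -9 + √(-35/4 + r + (b + r)/(2*r)) (P(r, b) = -9 + √((r - 35/4) + (b + r)/(r + r)) = -9 + √((-35/4 + r) + (b + r)/((2*r))) = -9 + √((-35/4 + r) + (b + r)*(1/(2*r))) = -9 + √((-35/4 + r) + (b + r)/(2*r)) = -9 + √(-35/4 + r + (b + r)/(2*r)))
P(-8*(-24) - 19, 946)/E(3053, 356) = (-9 + √(-33 + 4*(-8*(-24) - 19) + 2*946/(-8*(-24) - 19))/2)/3053 = (-9 + √(-33 + 4*(192 - 19) + 2*946/(192 - 19))/2)*(1/3053) = (-9 + √(-33 + 4*173 + 2*946/173)/2)*(1/3053) = (-9 + √(-33 + 692 + 2*946*(1/173))/2)*(1/3053) = (-9 + √(-33 + 692 + 1892/173)/2)*(1/3053) = (-9 + √(115899/173)/2)*(1/3053) = (-9 + (√20050527/173)/2)*(1/3053) = (-9 + √20050527/346)*(1/3053) = -9/3053 + √20050527/1056338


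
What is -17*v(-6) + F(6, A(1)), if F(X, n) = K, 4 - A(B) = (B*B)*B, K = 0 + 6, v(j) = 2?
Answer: -28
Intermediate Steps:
K = 6
A(B) = 4 - B³ (A(B) = 4 - B*B*B = 4 - B²*B = 4 - B³)
F(X, n) = 6
-17*v(-6) + F(6, A(1)) = -17*2 + 6 = -34 + 6 = -28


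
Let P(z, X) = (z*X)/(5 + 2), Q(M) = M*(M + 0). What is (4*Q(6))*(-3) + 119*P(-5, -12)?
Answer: 588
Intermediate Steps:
Q(M) = M² (Q(M) = M*M = M²)
P(z, X) = X*z/7 (P(z, X) = (X*z)/7 = (X*z)*(⅐) = X*z/7)
(4*Q(6))*(-3) + 119*P(-5, -12) = (4*6²)*(-3) + 119*((⅐)*(-12)*(-5)) = (4*36)*(-3) + 119*(60/7) = 144*(-3) + 1020 = -432 + 1020 = 588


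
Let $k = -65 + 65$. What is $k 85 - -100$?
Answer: $100$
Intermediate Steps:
$k = 0$
$k 85 - -100 = 0 \cdot 85 - -100 = 0 + 100 = 100$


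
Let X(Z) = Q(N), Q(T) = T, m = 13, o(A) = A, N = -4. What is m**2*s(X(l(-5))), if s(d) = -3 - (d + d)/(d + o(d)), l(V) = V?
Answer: -676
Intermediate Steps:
X(Z) = -4
s(d) = -4 (s(d) = -3 - (d + d)/(d + d) = -3 - 2*d/(2*d) = -3 - 2*d*1/(2*d) = -3 - 1*1 = -3 - 1 = -4)
m**2*s(X(l(-5))) = 13**2*(-4) = 169*(-4) = -676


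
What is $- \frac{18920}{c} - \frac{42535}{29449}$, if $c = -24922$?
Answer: $- \frac{251441095}{366963989} \approx -0.68519$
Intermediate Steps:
$- \frac{18920}{c} - \frac{42535}{29449} = - \frac{18920}{-24922} - \frac{42535}{29449} = \left(-18920\right) \left(- \frac{1}{24922}\right) - \frac{42535}{29449} = \frac{9460}{12461} - \frac{42535}{29449} = - \frac{251441095}{366963989}$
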